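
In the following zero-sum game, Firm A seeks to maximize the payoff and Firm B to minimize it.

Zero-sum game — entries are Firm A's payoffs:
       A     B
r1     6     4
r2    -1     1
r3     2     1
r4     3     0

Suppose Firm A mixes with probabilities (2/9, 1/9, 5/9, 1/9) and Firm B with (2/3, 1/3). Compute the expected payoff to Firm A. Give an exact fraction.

Against (2/3, 1/3), each row's expected payoff is r1: 16/3; r2: -1/3; r3: 5/3; r4: 2.
Taking the (2/9, 1/9, 5/9, 1/9)-weighted average: (2/9)·(16/3) + (1/9)·(-1/3) + (5/9)·(5/3) + (1/9)·(2) = 62/27.

62/27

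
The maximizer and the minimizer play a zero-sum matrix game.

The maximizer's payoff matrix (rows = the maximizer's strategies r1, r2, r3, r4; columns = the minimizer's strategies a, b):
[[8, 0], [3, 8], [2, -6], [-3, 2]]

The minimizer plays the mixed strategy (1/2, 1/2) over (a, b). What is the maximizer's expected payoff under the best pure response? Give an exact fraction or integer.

r1: (8)·(1/2) + (0)·(1/2) = 4.
r2: (3)·(1/2) + (8)·(1/2) = 11/2.
r3: (2)·(1/2) + (-6)·(1/2) = -2.
r4: (-3)·(1/2) + (2)·(1/2) = -1/2.
The best pure response is r2 with expected payoff 11/2.

11/2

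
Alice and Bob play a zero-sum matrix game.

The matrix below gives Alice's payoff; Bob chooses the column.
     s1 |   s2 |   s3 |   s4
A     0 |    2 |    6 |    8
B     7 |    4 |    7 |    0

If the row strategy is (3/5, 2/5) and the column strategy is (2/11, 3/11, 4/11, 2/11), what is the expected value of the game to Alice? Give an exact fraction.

Against (2/11, 3/11, 4/11, 2/11), each row's expected payoff is A: 46/11; B: 54/11.
Taking the (3/5, 2/5)-weighted average: (3/5)·(46/11) + (2/5)·(54/11) = 246/55.

246/55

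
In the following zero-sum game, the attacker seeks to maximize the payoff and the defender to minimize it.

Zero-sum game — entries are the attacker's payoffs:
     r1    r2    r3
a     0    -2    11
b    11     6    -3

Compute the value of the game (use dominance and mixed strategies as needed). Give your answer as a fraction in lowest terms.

30/11

Column r1 is strictly dominated by r2 for the defender (it gives the attacker more in every row).
The remaining 2×2 game on (a, b) × (r2, r3) has no saddle point. Let the attacker play a with probability p; indifference gives −2p + 6(1−p) = 11p − 3(1−p), so p = 9/22.
Similarly the defender's optimal q on r2 is 7/11, and the value is -2·(7/11) + (11)·(4/11) = 30/11.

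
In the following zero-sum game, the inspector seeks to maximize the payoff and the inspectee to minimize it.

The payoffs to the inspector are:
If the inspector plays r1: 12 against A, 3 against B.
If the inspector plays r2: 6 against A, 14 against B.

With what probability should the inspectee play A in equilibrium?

Row minima are 3 and 6, so the inspector's maximin is 6; column maxima are 12 and 14, so the inspectee's minimax is 12. These differ, so the equilibrium is in mixed strategies.
Let the inspectee play A with probability q. The inspector is indifferent when 12q + 3(1−q) = 6q + 14(1−q), giving q = 11/17.

11/17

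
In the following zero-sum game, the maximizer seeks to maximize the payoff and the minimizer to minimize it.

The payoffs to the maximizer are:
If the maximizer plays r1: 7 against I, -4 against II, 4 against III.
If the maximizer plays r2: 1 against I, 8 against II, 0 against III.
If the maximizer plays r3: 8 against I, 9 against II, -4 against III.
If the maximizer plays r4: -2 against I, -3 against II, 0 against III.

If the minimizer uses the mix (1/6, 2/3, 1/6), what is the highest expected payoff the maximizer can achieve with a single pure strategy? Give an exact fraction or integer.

20/3

r1: (7)·(1/6) + (-4)·(2/3) + (4)·(1/6) = -5/6.
r2: (1)·(1/6) + (8)·(2/3) + (0)·(1/6) = 11/2.
r3: (8)·(1/6) + (9)·(2/3) + (-4)·(1/6) = 20/3.
r4: (-2)·(1/6) + (-3)·(2/3) + (0)·(1/6) = -7/3.
The best pure response is r3 with expected payoff 20/3.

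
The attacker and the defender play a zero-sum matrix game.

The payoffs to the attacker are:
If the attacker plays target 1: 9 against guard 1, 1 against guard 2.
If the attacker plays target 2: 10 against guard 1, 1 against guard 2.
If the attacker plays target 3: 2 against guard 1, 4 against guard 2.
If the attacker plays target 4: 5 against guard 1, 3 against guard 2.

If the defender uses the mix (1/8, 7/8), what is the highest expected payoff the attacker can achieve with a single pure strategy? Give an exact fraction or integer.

15/4

target 1: (9)·(1/8) + (1)·(7/8) = 2.
target 2: (10)·(1/8) + (1)·(7/8) = 17/8.
target 3: (2)·(1/8) + (4)·(7/8) = 15/4.
target 4: (5)·(1/8) + (3)·(7/8) = 13/4.
The best pure response is target 3 with expected payoff 15/4.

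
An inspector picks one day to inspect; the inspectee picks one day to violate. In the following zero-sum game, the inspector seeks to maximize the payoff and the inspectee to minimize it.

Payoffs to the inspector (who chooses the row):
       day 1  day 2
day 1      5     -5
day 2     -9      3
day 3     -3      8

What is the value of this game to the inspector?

Row day 2 is strictly dominated by row day 3, so the inspector never plays it.
The remaining 2×2 game on (day 1, day 3) × (day 1, day 2) has no saddle point. Let the inspector play day 1 with probability p; indifference gives 5p − 3(1−p) = −5p + 8(1−p), so p = 11/21.
Similarly the inspectee's optimal q on day 1 is 13/21, and the value is 5·(13/21) + (-5)·(8/21) = 25/21.

25/21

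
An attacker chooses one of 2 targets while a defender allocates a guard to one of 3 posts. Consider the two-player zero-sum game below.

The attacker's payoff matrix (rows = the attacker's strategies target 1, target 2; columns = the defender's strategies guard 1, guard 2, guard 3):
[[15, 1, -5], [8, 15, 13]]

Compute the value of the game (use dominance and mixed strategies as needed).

Column guard 2 is strictly dominated by guard 3 for the defender (it gives the attacker more in every row).
The remaining 2×2 game on (target 1, target 2) × (guard 1, guard 3) has no saddle point. Let the attacker play target 1 with probability p; indifference gives 15p + 8(1−p) = −5p + 13(1−p), so p = 1/5.
Similarly the defender's optimal q on guard 1 is 18/25, and the value is 15·(18/25) + (-5)·(7/25) = 47/5.

47/5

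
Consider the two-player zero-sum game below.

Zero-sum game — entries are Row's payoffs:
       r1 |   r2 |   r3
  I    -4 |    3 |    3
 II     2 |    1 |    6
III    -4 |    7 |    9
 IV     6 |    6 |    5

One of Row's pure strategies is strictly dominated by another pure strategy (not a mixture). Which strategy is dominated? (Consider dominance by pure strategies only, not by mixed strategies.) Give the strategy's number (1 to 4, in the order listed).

1

Compare I with IV: 6 > -4, 6 > 3, 5 > 3.
So IV strictly dominates I for Row; I is strictly dominated.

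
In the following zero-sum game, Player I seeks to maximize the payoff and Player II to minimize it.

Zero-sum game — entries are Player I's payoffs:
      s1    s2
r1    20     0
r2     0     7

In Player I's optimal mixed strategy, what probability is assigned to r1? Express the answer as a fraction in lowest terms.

Row minima are 0 and 0, so Player I's maximin is 0; column maxima are 20 and 7, so Player II's minimax is 7. These differ, so the equilibrium is in mixed strategies.
Let Player I play r1 with probability p. Player II is indifferent when 20p = 7(1−p), giving p = 7/27.

7/27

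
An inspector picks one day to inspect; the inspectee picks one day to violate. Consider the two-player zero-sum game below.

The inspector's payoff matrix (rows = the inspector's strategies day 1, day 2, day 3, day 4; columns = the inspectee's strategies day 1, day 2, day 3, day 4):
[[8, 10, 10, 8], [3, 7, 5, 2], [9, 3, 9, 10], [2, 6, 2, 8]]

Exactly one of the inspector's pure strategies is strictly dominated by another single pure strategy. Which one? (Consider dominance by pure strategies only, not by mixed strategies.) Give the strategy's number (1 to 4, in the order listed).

Compare day 2 with day 1: 8 > 3, 10 > 7, 10 > 5, 8 > 2.
So day 1 strictly dominates day 2 for the inspector; day 2 is strictly dominated.

2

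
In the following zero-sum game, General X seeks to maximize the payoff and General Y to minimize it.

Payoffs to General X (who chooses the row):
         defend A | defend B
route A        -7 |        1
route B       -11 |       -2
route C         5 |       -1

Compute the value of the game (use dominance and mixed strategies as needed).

Row route B is strictly dominated by row route A, so General X never plays it.
The remaining 2×2 game on (route A, route C) × (defend A, defend B) has no saddle point. Let General X play route A with probability p; indifference gives −7p + 5(1−p) = p − (1−p), so p = 3/7.
Similarly General Y's optimal q on defend A is 1/7, and the value is -7·(1/7) + (1)·(6/7) = -1/7.

-1/7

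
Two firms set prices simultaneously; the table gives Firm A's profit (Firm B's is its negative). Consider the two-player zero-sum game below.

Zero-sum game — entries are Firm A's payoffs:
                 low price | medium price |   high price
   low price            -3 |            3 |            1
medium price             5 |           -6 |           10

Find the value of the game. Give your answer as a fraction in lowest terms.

Column high price is strictly dominated by low price for Firm B (it gives Firm A more in every row).
The remaining 2×2 game on (low price, medium price) × (low price, medium price) has no saddle point. Let Firm A play low price with probability p; indifference gives −3p + 5(1−p) = 3p − 6(1−p), so p = 11/17.
Similarly Firm B's optimal q on low price is 9/17, and the value is -3·(9/17) + (3)·(8/17) = -3/17.

-3/17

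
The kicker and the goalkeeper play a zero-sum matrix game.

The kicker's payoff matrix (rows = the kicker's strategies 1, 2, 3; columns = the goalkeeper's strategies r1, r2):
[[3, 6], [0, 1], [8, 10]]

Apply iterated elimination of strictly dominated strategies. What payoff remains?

Column r2 is strictly dominated by r1 for the goalkeeper (3<6, 0<1, 8<10); eliminate r2.
Row 2 is strictly dominated by row 1 (3>0); eliminate 2.
Row 1 is strictly dominated by row 3 (8>3); eliminate 1.
Only (3, r1) remains, with payoff 8.

8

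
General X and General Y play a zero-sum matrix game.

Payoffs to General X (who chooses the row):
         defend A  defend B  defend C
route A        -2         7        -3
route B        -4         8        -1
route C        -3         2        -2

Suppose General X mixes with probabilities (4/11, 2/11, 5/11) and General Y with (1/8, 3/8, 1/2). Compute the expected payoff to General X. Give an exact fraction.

Against (1/8, 3/8, 1/2), each row's expected payoff is route A: 7/8; route B: 2; route C: -5/8.
Taking the (4/11, 2/11, 5/11)-weighted average: (4/11)·(7/8) + (2/11)·(2) + (5/11)·(-5/8) = 35/88.

35/88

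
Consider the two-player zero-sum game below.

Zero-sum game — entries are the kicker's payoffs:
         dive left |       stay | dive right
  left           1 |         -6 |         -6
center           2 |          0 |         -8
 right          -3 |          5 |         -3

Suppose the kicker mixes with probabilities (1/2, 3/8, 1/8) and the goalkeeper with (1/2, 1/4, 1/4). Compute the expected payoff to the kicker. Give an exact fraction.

-7/4

Against (1/2, 1/4, 1/4), each row's expected payoff is left: -5/2; center: -1; right: -1.
Taking the (1/2, 3/8, 1/8)-weighted average: (1/2)·(-5/2) + (3/8)·(-1) + (1/8)·(-1) = -7/4.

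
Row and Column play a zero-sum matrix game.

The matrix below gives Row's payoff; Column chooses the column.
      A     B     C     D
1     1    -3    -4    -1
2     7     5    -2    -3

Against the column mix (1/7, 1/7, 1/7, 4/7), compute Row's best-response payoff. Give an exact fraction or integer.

-2/7

1: (1)·(1/7) + (-3)·(1/7) + (-4)·(1/7) + (-1)·(4/7) = -10/7.
2: (7)·(1/7) + (5)·(1/7) + (-2)·(1/7) + (-3)·(4/7) = -2/7.
The best pure response is 2 with expected payoff -2/7.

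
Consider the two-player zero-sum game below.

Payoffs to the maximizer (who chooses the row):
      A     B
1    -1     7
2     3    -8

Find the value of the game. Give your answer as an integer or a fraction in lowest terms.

13/19

Row minima are -1 and -8, so the maximizer's maximin is -1; column maxima are 3 and 7, so the minimizer's minimax is 3. These differ, so the equilibrium is in mixed strategies.
Let the maximizer play 1 with probability p. The minimizer is indifferent when −p + 3(1−p) = 7p − 8(1−p), giving p = 11/19.
Let the minimizer play A with probability q. The maximizer is indifferent when −q + 7(1−q) = 3q − 8(1−q), giving q = 15/19.
The value is -1·(15/19) + (7)·(4/19) = 13/19.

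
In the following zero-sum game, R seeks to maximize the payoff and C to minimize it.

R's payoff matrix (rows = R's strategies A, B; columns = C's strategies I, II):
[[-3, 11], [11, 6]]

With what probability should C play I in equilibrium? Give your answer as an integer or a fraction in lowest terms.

5/19

Row minima are -3 and 6, so R's maximin is 6; column maxima are 11 and 11, so C's minimax is 11. These differ, so the equilibrium is in mixed strategies.
Let C play I with probability q. R is indifferent when −3q + 11(1−q) = 11q + 6(1−q), giving q = 5/19.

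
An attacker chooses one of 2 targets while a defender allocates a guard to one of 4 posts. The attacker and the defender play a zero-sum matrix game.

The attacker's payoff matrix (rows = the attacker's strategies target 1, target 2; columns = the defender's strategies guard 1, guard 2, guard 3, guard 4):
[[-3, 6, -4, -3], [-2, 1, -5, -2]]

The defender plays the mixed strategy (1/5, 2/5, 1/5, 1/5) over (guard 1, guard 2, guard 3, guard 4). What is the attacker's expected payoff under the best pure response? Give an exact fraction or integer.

target 1: (-3)·(1/5) + (6)·(2/5) + (-4)·(1/5) + (-3)·(1/5) = 2/5.
target 2: (-2)·(1/5) + (1)·(2/5) + (-5)·(1/5) + (-2)·(1/5) = -7/5.
The best pure response is target 1 with expected payoff 2/5.

2/5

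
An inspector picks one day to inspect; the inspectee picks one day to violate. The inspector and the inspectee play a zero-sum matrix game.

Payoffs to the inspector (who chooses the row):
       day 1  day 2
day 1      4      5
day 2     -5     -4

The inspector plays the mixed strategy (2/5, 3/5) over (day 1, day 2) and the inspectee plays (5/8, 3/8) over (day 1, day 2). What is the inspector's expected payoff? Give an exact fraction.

-41/40

Against (5/8, 3/8), each row's expected payoff is day 1: 35/8; day 2: -37/8.
Taking the (2/5, 3/5)-weighted average: (2/5)·(35/8) + (3/5)·(-37/8) = -41/40.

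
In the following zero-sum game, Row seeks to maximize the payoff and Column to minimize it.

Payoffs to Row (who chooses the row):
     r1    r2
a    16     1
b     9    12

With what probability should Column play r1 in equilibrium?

11/18

Row minima are 1 and 9, so Row's maximin is 9; column maxima are 16 and 12, so Column's minimax is 12. These differ, so the equilibrium is in mixed strategies.
Let Column play r1 with probability q. Row is indifferent when 16q + (1−q) = 9q + 12(1−q), giving q = 11/18.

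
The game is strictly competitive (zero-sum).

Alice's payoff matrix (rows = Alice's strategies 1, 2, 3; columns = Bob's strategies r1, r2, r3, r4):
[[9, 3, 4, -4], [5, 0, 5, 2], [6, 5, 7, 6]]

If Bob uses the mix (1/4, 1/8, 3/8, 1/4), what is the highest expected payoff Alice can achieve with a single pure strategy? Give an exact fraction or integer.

1: (9)·(1/4) + (3)·(1/8) + (4)·(3/8) + (-4)·(1/4) = 25/8.
2: (5)·(1/4) + (0)·(1/8) + (5)·(3/8) + (2)·(1/4) = 29/8.
3: (6)·(1/4) + (5)·(1/8) + (7)·(3/8) + (6)·(1/4) = 25/4.
The best pure response is 3 with expected payoff 25/4.

25/4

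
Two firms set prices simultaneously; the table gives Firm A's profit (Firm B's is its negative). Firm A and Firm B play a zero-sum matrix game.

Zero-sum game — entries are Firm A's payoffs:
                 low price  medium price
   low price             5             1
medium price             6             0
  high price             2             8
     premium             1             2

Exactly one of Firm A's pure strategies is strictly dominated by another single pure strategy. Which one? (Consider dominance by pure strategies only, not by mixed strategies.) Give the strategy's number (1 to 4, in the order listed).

4

Compare premium with high price: 2 > 1, 8 > 2.
So high price strictly dominates premium for Firm A; premium is strictly dominated.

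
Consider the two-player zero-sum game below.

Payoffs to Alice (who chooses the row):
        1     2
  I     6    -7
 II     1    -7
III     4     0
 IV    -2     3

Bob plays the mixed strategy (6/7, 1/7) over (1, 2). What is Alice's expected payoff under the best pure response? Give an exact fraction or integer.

29/7

I: (6)·(6/7) + (-7)·(1/7) = 29/7.
II: (1)·(6/7) + (-7)·(1/7) = -1/7.
III: (4)·(6/7) + (0)·(1/7) = 24/7.
IV: (-2)·(6/7) + (3)·(1/7) = -9/7.
The best pure response is I with expected payoff 29/7.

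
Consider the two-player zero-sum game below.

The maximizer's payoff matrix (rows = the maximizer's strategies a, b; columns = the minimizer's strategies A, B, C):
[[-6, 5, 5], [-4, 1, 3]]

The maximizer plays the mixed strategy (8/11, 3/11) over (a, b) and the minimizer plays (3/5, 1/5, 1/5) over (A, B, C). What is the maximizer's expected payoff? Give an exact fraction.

Against (3/5, 1/5, 1/5), each row's expected payoff is a: -8/5; b: -8/5.
Taking the (8/11, 3/11)-weighted average: (8/11)·(-8/5) + (3/11)·(-8/5) = -8/5.

-8/5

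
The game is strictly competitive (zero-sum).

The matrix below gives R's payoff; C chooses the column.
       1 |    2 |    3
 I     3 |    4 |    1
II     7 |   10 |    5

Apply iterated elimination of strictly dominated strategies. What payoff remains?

Row I is strictly dominated by row II (7>3, 10>4, 5>1); eliminate I.
Column 2 is strictly dominated by 1 for C (7<10); eliminate 2.
Column 1 is strictly dominated by 3 for C (5<7); eliminate 1.
Only (II, 3) remains, with payoff 5.

5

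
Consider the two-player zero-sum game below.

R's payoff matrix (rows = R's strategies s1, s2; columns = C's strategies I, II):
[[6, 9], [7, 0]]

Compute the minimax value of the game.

Row minima are 6 and 0, so R's maximin is 6; column maxima are 7 and 9, so C's minimax is 7. These differ, so the equilibrium is in mixed strategies.
Let R play s1 with probability p. C is indifferent when 6p + 7(1−p) = 9p, giving p = 7/10.
Let C play I with probability q. R is indifferent when 6q + 9(1−q) = 7q, giving q = 9/10.
The value is 6·(9/10) + (9)·(1/10) = 63/10.

63/10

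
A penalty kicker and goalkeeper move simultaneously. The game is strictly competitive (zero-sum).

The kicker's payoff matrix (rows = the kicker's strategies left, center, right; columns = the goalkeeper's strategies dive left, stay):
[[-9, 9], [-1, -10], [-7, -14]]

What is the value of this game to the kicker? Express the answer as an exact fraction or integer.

Row right is strictly dominated by row center, so the kicker never plays it.
The remaining 2×2 game on (left, center) × (dive left, stay) has no saddle point. Let the kicker play left with probability p; indifference gives −9p − (1−p) = 9p − 10(1−p), so p = 1/3.
Similarly the goalkeeper's optimal q on dive left is 19/27, and the value is -9·(19/27) + (9)·(8/27) = -11/3.

-11/3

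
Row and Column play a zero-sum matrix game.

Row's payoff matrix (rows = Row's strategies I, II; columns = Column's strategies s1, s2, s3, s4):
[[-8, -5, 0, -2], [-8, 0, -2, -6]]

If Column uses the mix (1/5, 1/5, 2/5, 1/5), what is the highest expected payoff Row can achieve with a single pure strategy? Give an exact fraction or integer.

I: (-8)·(1/5) + (-5)·(1/5) + (0)·(2/5) + (-2)·(1/5) = -3.
II: (-8)·(1/5) + (0)·(1/5) + (-2)·(2/5) + (-6)·(1/5) = -18/5.
The best pure response is I with expected payoff -3.

-3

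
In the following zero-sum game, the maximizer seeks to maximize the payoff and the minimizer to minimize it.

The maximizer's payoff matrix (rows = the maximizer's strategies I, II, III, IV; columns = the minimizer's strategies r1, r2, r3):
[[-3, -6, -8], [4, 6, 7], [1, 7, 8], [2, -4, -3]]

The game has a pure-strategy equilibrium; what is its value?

Row minima: -8, 4, 1, -4 → the maximizer's maximin is 4.
Column maxima: 4, 7, 8 → the minimizer's minimax is 4.
They coincide at (II, r1), so the value is 4.

4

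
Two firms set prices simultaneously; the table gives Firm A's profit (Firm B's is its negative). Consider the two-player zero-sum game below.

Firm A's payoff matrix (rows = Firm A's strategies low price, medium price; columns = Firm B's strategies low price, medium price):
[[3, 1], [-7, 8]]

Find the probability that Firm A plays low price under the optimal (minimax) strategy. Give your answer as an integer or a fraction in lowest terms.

Row minima are 1 and -7, so Firm A's maximin is 1; column maxima are 3 and 8, so Firm B's minimax is 3. These differ, so the equilibrium is in mixed strategies.
Let Firm A play low price with probability p. Firm B is indifferent when 3p − 7(1−p) = p + 8(1−p), giving p = 15/17.

15/17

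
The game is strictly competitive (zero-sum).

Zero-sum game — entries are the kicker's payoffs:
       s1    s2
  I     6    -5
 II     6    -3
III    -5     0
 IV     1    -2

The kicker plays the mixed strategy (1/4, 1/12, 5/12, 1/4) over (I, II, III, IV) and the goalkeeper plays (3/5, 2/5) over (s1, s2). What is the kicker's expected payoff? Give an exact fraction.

Against (3/5, 2/5), each row's expected payoff is I: 8/5; II: 12/5; III: -3; IV: -1/5.
Taking the (1/4, 1/12, 5/12, 1/4)-weighted average: (1/4)·(8/5) + (1/12)·(12/5) + (5/12)·(-3) + (1/4)·(-1/5) = -7/10.

-7/10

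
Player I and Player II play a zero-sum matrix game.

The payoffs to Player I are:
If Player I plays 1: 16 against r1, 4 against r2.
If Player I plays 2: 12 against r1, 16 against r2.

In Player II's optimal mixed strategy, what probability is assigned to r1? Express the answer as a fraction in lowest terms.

3/4

Row minima are 4 and 12, so Player I's maximin is 12; column maxima are 16 and 16, so Player II's minimax is 16. These differ, so the equilibrium is in mixed strategies.
Let Player II play r1 with probability q. Player I is indifferent when 16q + 4(1−q) = 12q + 16(1−q), giving q = 3/4.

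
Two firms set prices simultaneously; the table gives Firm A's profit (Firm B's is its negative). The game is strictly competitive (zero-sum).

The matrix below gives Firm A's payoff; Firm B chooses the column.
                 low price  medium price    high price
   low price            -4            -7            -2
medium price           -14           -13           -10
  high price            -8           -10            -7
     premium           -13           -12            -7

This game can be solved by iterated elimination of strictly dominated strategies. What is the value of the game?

Row high price is strictly dominated by row low price (-4>-8, -7>-10, -2>-7); eliminate high price.
Row premium is strictly dominated by row low price (-4>-13, -7>-12, -2>-7); eliminate premium.
Column high price is strictly dominated by low price for Firm B (-4<-2, -14<-10); eliminate high price.
Row medium price is strictly dominated by row low price (-4>-14, -7>-13); eliminate medium price.
Column low price is strictly dominated by medium price for Firm B (-7<-4); eliminate low price.
Only (low price, medium price) remains, with payoff -7.

-7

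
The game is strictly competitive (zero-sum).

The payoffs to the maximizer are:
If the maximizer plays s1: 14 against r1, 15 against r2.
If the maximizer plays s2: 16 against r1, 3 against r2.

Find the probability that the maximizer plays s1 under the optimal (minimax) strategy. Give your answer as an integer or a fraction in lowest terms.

Row minima are 14 and 3, so the maximizer's maximin is 14; column maxima are 16 and 15, so the minimizer's minimax is 15. These differ, so the equilibrium is in mixed strategies.
Let the maximizer play s1 with probability p. The minimizer is indifferent when 14p + 16(1−p) = 15p + 3(1−p), giving p = 13/14.

13/14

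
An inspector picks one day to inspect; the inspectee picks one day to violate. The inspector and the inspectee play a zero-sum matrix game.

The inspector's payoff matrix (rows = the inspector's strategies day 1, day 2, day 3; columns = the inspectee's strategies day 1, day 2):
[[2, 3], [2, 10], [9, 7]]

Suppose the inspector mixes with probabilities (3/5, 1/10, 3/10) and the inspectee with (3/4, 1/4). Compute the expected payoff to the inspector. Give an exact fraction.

Against (3/4, 1/4), each row's expected payoff is day 1: 9/4; day 2: 4; day 3: 17/2.
Taking the (3/5, 1/10, 3/10)-weighted average: (3/5)·(9/4) + (1/10)·(4) + (3/10)·(17/2) = 43/10.

43/10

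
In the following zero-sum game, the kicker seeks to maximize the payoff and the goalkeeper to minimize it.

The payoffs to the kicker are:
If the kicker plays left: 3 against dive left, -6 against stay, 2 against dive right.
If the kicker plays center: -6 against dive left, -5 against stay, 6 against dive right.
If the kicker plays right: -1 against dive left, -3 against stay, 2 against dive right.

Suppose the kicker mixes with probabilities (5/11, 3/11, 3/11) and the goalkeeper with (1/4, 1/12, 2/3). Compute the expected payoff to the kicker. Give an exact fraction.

Against (1/4, 1/12, 2/3), each row's expected payoff is left: 19/12; center: 25/12; right: 5/6.
Taking the (5/11, 3/11, 3/11)-weighted average: (5/11)·(19/12) + (3/11)·(25/12) + (3/11)·(5/6) = 50/33.

50/33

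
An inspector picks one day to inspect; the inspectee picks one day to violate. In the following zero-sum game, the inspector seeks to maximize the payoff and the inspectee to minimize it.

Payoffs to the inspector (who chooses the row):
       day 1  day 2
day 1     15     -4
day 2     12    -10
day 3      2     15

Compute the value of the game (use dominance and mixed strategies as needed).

Row day 2 is strictly dominated by row day 1, so the inspector never plays it.
The remaining 2×2 game on (day 1, day 3) × (day 1, day 2) has no saddle point. Let the inspector play day 1 with probability p; indifference gives 15p + 2(1−p) = −4p + 15(1−p), so p = 13/32.
Similarly the inspectee's optimal q on day 1 is 19/32, and the value is 15·(19/32) + (-4)·(13/32) = 233/32.

233/32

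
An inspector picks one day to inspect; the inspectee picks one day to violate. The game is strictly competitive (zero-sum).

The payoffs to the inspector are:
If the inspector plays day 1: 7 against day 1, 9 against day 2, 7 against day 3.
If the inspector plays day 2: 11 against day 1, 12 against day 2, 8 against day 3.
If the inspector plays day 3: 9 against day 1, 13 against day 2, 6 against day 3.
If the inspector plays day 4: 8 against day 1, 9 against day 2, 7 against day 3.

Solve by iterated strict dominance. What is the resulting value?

Row day 4 is strictly dominated by row day 2 (11>8, 12>9, 8>7); eliminate day 4.
Row day 1 is strictly dominated by row day 2 (11>7, 12>9, 8>7); eliminate day 1.
Column day 2 is strictly dominated by day 1 for the inspectee (11<12, 9<13); eliminate day 2.
Column day 1 is strictly dominated by day 3 for the inspectee (8<11, 6<9); eliminate day 1.
Row day 3 is strictly dominated by row day 2 (8>6); eliminate day 3.
Only (day 2, day 3) remains, with payoff 8.

8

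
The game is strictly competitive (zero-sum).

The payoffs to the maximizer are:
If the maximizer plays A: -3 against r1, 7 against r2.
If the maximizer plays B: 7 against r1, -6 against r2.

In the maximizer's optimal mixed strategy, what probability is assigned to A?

13/23

Row minima are -3 and -6, so the maximizer's maximin is -3; column maxima are 7 and 7, so the minimizer's minimax is 7. These differ, so the equilibrium is in mixed strategies.
Let the maximizer play A with probability p. The minimizer is indifferent when −3p + 7(1−p) = 7p − 6(1−p), giving p = 13/23.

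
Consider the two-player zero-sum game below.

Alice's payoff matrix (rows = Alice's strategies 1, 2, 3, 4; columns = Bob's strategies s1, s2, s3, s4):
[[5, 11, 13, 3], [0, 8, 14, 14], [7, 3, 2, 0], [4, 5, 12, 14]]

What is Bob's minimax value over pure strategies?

The worst case (largest entry) in each column is s1: 7, s2: 11, s3: 14, s4: 14.
The best (smallest) of these is 7.

7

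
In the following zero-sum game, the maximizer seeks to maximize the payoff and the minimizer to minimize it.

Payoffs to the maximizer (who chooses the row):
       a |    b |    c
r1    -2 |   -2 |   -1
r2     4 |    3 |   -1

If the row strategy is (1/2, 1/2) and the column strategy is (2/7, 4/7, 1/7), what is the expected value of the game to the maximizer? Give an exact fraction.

3/7

Against (2/7, 4/7, 1/7), each row's expected payoff is r1: -13/7; r2: 19/7.
Taking the (1/2, 1/2)-weighted average: (1/2)·(-13/7) + (1/2)·(19/7) = 3/7.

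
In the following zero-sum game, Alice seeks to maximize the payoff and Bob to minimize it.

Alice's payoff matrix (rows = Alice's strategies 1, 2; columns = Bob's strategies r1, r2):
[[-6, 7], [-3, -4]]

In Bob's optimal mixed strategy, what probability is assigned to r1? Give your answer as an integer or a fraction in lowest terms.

11/14

Row minima are -6 and -4, so Alice's maximin is -4; column maxima are -3 and 7, so Bob's minimax is -3. These differ, so the equilibrium is in mixed strategies.
Let Bob play r1 with probability q. Alice is indifferent when −6q + 7(1−q) = −3q − 4(1−q), giving q = 11/14.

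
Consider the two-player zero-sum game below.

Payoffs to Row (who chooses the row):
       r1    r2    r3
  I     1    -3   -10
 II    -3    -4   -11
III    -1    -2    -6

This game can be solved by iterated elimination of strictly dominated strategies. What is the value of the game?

-6

Column r2 is strictly dominated by r3 for Column (-10<-3, -11<-4, -6<-2); eliminate r2.
Row II is strictly dominated by row I (1>-3, -10>-11); eliminate II.
Column r1 is strictly dominated by r3 for Column (-10<1, -6<-1); eliminate r1.
Row I is strictly dominated by row III (-6>-10); eliminate I.
Only (III, r3) remains, with payoff -6.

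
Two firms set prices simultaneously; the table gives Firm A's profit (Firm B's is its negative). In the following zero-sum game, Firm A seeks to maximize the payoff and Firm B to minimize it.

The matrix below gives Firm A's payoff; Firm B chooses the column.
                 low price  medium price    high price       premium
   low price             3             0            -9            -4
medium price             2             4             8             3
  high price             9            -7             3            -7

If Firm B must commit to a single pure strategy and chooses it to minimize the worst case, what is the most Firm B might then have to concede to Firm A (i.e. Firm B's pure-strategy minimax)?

The worst case (largest entry) in each column is low price: 9, medium price: 4, high price: 8, premium: 3.
The best (smallest) of these is 3.

3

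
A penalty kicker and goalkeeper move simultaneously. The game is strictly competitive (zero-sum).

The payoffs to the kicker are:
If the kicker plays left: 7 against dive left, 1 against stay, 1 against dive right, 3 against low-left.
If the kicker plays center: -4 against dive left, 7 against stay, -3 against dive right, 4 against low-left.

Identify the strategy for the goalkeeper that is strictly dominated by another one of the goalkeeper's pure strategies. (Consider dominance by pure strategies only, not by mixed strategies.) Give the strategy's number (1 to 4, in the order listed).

The goalkeeper prefers columns that give the kicker less. Compare low-left with dive right: 1 < 3, -3 < 4.
So dive right strictly dominates low-left for the goalkeeper; low-left is strictly dominated.

4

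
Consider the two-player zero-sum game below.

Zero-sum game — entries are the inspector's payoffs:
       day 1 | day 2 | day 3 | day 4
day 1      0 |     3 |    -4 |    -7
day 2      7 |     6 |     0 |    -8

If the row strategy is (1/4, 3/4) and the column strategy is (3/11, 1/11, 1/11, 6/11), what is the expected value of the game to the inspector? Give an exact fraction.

-53/22

Against (3/11, 1/11, 1/11, 6/11), each row's expected payoff is day 1: -43/11; day 2: -21/11.
Taking the (1/4, 3/4)-weighted average: (1/4)·(-43/11) + (3/4)·(-21/11) = -53/22.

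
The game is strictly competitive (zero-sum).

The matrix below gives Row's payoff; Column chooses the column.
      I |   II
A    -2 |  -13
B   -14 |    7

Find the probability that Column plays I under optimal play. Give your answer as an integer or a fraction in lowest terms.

Row minima are -13 and -14, so Row's maximin is -13; column maxima are -2 and 7, so Column's minimax is -2. These differ, so the equilibrium is in mixed strategies.
Let Column play I with probability q. Row is indifferent when −2q − 13(1−q) = −14q + 7(1−q), giving q = 5/8.

5/8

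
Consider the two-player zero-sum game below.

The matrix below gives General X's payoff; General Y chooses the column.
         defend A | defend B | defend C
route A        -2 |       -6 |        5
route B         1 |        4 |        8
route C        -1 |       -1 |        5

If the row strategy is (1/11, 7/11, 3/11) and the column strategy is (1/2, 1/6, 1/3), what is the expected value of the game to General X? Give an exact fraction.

Against (1/2, 1/6, 1/3), each row's expected payoff is route A: -1/3; route B: 23/6; route C: 1.
Taking the (1/11, 7/11, 3/11)-weighted average: (1/11)·(-1/3) + (7/11)·(23/6) + (3/11)·(1) = 59/22.

59/22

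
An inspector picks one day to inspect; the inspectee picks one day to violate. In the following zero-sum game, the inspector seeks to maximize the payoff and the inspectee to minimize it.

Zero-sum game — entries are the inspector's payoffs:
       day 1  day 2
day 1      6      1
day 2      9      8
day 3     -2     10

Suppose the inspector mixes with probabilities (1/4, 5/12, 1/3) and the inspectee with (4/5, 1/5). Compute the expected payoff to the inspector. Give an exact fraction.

Against (4/5, 1/5), each row's expected payoff is day 1: 5; day 2: 44/5; day 3: 2/5.
Taking the (1/4, 5/12, 1/3)-weighted average: (1/4)·(5) + (5/12)·(44/5) + (1/3)·(2/5) = 101/20.

101/20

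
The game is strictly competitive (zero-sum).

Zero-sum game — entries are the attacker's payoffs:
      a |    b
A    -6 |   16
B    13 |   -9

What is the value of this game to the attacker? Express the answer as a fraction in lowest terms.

Row minima are -6 and -9, so the attacker's maximin is -6; column maxima are 13 and 16, so the defender's minimax is 13. These differ, so the equilibrium is in mixed strategies.
Let the attacker play A with probability p. The defender is indifferent when −6p + 13(1−p) = 16p − 9(1−p), giving p = 1/2.
Let the defender play a with probability q. The attacker is indifferent when −6q + 16(1−q) = 13q − 9(1−q), giving q = 25/44.
The value is -6·(25/44) + (16)·(19/44) = 7/2.

7/2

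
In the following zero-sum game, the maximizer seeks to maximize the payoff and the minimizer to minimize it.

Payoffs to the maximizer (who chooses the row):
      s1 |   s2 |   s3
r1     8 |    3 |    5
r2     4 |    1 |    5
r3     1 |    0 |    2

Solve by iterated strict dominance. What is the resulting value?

3

Column s3 is strictly dominated by s2 for the minimizer (3<5, 1<5, 0<2); eliminate s3.
Row r2 is strictly dominated by row r1 (8>4, 3>1); eliminate r2.
Column s1 is strictly dominated by s2 for the minimizer (3<8, 0<1); eliminate s1.
Row r3 is strictly dominated by row r1 (3>0); eliminate r3.
Only (r1, s2) remains, with payoff 3.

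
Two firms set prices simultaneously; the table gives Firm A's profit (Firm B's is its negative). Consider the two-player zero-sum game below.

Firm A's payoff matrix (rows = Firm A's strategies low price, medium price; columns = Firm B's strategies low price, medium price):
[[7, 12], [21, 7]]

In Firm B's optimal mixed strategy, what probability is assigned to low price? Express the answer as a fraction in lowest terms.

5/19

Row minima are 7 and 7, so Firm A's maximin is 7; column maxima are 21 and 12, so Firm B's minimax is 12. These differ, so the equilibrium is in mixed strategies.
Let Firm B play low price with probability q. Firm A is indifferent when 7q + 12(1−q) = 21q + 7(1−q), giving q = 5/19.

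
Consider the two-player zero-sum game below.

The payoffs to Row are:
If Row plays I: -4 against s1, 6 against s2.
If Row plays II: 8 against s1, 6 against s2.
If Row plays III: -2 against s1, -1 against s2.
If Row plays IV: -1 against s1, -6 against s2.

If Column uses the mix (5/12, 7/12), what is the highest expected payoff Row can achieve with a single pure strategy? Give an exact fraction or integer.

I: (-4)·(5/12) + (6)·(7/12) = 11/6.
II: (8)·(5/12) + (6)·(7/12) = 41/6.
III: (-2)·(5/12) + (-1)·(7/12) = -17/12.
IV: (-1)·(5/12) + (-6)·(7/12) = -47/12.
The best pure response is II with expected payoff 41/6.

41/6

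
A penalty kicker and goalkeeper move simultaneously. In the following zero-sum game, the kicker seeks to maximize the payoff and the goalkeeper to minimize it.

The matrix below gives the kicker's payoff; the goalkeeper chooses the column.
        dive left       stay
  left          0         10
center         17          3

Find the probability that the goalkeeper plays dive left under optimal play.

7/24

Row minima are 0 and 3, so the kicker's maximin is 3; column maxima are 17 and 10, so the goalkeeper's minimax is 10. These differ, so the equilibrium is in mixed strategies.
Let the goalkeeper play dive left with probability q. The kicker is indifferent when 10(1−q) = 17q + 3(1−q), giving q = 7/24.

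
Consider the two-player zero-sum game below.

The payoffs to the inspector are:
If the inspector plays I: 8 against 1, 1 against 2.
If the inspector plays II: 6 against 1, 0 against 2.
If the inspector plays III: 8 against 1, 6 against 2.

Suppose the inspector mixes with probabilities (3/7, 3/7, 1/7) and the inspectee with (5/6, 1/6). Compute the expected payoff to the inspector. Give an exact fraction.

Against (5/6, 1/6), each row's expected payoff is I: 41/6; II: 5; III: 23/3.
Taking the (3/7, 3/7, 1/7)-weighted average: (3/7)·(41/6) + (3/7)·(5) + (1/7)·(23/3) = 37/6.

37/6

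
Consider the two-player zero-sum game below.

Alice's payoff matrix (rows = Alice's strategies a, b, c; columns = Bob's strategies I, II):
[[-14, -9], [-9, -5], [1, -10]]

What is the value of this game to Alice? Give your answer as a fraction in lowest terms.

-19/3

Row a is strictly dominated by row b, so Alice never plays it.
The remaining 2×2 game on (b, c) × (I, II) has no saddle point. Let Alice play b with probability p; indifference gives −9p + (1−p) = −5p − 10(1−p), so p = 11/15.
Similarly Bob's optimal q on I is 1/3, and the value is -9·(1/3) + (-5)·(2/3) = -19/3.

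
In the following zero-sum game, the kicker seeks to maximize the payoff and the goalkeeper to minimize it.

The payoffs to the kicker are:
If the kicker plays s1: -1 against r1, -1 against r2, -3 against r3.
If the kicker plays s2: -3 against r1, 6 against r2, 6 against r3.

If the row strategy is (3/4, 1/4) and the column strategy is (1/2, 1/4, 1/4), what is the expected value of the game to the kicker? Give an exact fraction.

-3/4

Against (1/2, 1/4, 1/4), each row's expected payoff is s1: -3/2; s2: 3/2.
Taking the (3/4, 1/4)-weighted average: (3/4)·(-3/2) + (1/4)·(3/2) = -3/4.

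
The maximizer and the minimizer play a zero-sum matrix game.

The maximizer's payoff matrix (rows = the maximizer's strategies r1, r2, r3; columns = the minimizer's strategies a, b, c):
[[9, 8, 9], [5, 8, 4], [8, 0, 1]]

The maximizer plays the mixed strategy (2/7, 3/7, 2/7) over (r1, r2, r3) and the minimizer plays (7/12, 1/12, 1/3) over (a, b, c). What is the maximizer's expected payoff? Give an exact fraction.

73/12

Against (7/12, 1/12, 1/3), each row's expected payoff is r1: 107/12; r2: 59/12; r3: 5.
Taking the (2/7, 3/7, 2/7)-weighted average: (2/7)·(107/12) + (3/7)·(59/12) + (2/7)·(5) = 73/12.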